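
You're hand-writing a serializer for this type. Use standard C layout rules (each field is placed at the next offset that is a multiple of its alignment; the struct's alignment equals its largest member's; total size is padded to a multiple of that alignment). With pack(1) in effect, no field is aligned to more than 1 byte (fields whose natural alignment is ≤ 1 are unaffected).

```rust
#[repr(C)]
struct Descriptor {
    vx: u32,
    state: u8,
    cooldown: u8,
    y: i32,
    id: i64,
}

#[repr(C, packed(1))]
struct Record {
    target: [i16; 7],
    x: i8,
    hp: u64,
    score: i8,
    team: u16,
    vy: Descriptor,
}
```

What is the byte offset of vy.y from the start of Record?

Descriptor: 0..4  vx  (4B, 4-aligned); 4..5  state  (1B, 1-aligned); 5..6  cooldown  (1B, 1-aligned); 6..8  -- padding (2B); 8..12  y  (4B, 4-aligned); 12..16  -- padding (4B); 16..24  id  (8B, 8-aligned); sizeof = 24, alignof = 8
0..14  target  (14B, 1-aligned)
14..15  x  (1B, 1-aligned)
15..23  hp  (8B, 1-aligned)
23..24  score  (1B, 1-aligned)
24..26  team  (2B, 1-aligned)
26..50  vy  (24B, 1-aligned)
within Descriptor: y at 8
26 + 8 = 34

34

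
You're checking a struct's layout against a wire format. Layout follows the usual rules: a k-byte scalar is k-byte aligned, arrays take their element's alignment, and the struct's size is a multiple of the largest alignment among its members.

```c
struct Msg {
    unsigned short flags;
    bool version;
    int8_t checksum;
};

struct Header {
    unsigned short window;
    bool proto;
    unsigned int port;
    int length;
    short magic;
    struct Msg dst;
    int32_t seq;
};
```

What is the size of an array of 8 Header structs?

192

Msg: @0: flags [2B, align 2] → 2; @2: version [1B, align 1] → 3; @3: checksum [1B, align 1] → 4; size 4, align 2
@0: window [2B, align 2] → 2
@2: proto [1B, align 1] → 3
+1 pad (align 4)
@4: port [4B, align 4] → 8
@8: length [4B, align 4] → 12
@12: magic [2B, align 2] → 14
@14: dst [4B, align 2] → 18
+2 pad (align 4)
@20: seq [4B, align 4] → 24
size 24, align 4
array of 8: 8 × 24 = 192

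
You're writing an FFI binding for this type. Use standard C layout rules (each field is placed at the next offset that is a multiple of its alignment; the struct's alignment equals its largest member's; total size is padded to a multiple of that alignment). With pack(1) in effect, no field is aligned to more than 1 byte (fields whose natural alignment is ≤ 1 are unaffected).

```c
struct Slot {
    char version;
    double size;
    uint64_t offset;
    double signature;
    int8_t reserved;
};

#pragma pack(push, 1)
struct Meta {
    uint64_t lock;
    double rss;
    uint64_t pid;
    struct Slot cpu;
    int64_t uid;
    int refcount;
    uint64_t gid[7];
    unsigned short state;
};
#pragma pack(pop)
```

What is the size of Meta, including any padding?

Slot: version at 0 (size 1, align 1) → ends 1; pad 7 to align 8 for size; size at 8 (size 8, align 8) → ends 16; offset at 16 (size 8, align 8) → ends 24; signature at 24 (size 8, align 8) → ends 32; reserved at 32 (size 1, align 1) → ends 33; tail pad 7 to reach multiple of 8; total 40 bytes, alignment 8
lock at 0 (size 8, align 1) → ends 8
rss at 8 (size 8, align 1) → ends 16
pid at 16 (size 8, align 1) → ends 24
cpu at 24 (size 40, align 1) → ends 64
uid at 64 (size 8, align 1) → ends 72
refcount at 72 (size 4, align 1) → ends 76
gid at 76 (size 56, align 1) → ends 132
state at 132 (size 2, align 1) → ends 134
total 134 bytes, alignment 1

134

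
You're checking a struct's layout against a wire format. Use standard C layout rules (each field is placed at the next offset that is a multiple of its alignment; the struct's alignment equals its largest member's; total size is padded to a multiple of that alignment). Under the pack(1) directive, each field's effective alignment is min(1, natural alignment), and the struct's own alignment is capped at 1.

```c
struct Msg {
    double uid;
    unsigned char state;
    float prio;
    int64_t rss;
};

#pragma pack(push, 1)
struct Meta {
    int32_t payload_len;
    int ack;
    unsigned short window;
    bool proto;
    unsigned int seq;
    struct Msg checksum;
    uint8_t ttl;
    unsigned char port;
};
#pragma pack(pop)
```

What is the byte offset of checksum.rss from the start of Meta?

Msg: @0: uid [8B, align 8] → 8; @8: state [1B, align 1] → 9; +3 pad (align 4); @12: prio [4B, align 4] → 16; @16: rss [8B, align 8] → 24; size 24, align 8
@0: payload_len [4B, align 1] → 4
@4: ack [4B, align 1] → 8
@8: window [2B, align 1] → 10
@10: proto [1B, align 1] → 11
@11: seq [4B, align 1] → 15
@15: checksum [24B, align 1] → 39
within Msg: rss at 16
15 + 16 = 31

31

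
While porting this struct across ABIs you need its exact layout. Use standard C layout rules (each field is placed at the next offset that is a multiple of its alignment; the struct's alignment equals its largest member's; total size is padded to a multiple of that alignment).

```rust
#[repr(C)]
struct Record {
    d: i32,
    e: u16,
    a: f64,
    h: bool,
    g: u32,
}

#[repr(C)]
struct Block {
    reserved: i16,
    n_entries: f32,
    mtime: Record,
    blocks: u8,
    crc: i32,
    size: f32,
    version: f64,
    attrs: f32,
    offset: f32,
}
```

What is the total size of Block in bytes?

64

Record: @0: d [4B, align 4] → 4; @4: e [2B, align 2] → 6; +2 pad (align 8); @8: a [8B, align 8] → 16; @16: h [1B, align 1] → 17; +3 pad (align 4); @20: g [4B, align 4] → 24; size 24, align 8
@0: reserved [2B, align 2] → 2
+2 pad (align 4)
@4: n_entries [4B, align 4] → 8
@8: mtime [24B, align 8] → 32
@32: blocks [1B, align 1] → 33
+3 pad (align 4)
@36: crc [4B, align 4] → 40
@40: size [4B, align 4] → 44
+4 pad (align 8)
@48: version [8B, align 8] → 56
@56: attrs [4B, align 4] → 60
@60: offset [4B, align 4] → 64
size 64, align 8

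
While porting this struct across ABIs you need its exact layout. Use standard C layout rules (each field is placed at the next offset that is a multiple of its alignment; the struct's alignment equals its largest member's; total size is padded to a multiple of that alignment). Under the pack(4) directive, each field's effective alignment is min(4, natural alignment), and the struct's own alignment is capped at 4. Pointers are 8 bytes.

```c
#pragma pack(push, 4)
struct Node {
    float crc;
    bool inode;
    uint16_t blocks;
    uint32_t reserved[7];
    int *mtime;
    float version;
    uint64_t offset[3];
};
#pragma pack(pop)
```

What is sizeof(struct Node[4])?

crc at 0 (size 4, align 4) → ends 4
inode at 4 (size 1, align 1) → ends 5
pad 1 to align 2 for blocks
blocks at 6 (size 2, align 2) → ends 8
reserved at 8 (size 28, align 4) → ends 36
mtime at 36 (size 8, align 4) → ends 44
version at 44 (size 4, align 4) → ends 48
offset at 48 (size 24, align 4) → ends 72
total 72 bytes, alignment 4
array of 4: 4 × 72 = 288

288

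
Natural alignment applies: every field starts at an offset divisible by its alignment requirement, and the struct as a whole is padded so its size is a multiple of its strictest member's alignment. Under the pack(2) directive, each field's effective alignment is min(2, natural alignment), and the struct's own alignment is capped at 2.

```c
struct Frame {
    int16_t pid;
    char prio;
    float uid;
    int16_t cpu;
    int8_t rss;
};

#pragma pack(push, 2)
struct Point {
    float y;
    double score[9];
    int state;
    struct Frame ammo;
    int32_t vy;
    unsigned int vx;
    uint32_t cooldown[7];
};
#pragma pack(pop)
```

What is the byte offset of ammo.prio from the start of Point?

Frame: 0..2  pid  (2B, 2-aligned); 2..3  prio  (1B, 1-aligned); 3..4  -- padding (1B); 4..8  uid  (4B, 4-aligned); 8..10  cpu  (2B, 2-aligned); 10..11  rss  (1B, 1-aligned); 11..12  -- tail padding (1B); sizeof = 12, alignof = 4
0..4  y  (4B, 2-aligned)
4..76  score  (72B, 2-aligned)
76..80  state  (4B, 2-aligned)
80..92  ammo  (12B, 2-aligned)
within Frame: prio at 2
80 + 2 = 82

82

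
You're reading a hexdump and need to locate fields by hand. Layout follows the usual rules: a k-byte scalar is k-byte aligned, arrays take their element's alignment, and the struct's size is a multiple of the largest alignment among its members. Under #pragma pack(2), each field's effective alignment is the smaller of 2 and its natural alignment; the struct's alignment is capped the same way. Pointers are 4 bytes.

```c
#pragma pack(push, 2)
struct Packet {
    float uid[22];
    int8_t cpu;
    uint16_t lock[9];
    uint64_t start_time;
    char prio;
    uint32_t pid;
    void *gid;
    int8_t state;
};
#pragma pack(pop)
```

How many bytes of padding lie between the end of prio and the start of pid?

1

0..88  uid  (88B, 2-aligned)
88..89  cpu  (1B, 1-aligned)
89..90  -- padding (1B)
90..108  lock  (18B, 2-aligned)
108..116  start_time  (8B, 2-aligned)
116..117  prio  (1B, 1-aligned)
117..118  -- padding (1B)
118..122  pid  (4B, 2-aligned)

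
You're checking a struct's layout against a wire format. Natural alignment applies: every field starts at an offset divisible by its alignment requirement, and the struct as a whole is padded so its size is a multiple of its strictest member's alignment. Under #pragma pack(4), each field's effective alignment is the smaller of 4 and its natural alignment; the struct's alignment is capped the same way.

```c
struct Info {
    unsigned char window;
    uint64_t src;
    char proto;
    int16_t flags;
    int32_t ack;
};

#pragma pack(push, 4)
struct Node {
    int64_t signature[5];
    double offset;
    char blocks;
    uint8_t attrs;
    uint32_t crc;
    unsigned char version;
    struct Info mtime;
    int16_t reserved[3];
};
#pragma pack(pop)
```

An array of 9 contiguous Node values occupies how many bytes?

828

Info: window at 0 (size 1, align 1) → ends 1; pad 7 to align 8 for src; src at 8 (size 8, align 8) → ends 16; proto at 16 (size 1, align 1) → ends 17; pad 1 to align 2 for flags; flags at 18 (size 2, align 2) → ends 20; ack at 20 (size 4, align 4) → ends 24; total 24 bytes, alignment 8
signature at 0 (size 40, align 4) → ends 40
offset at 40 (size 8, align 4) → ends 48
blocks at 48 (size 1, align 1) → ends 49
attrs at 49 (size 1, align 1) → ends 50
pad 2 to align 4 for crc
crc at 52 (size 4, align 4) → ends 56
version at 56 (size 1, align 1) → ends 57
pad 3 to align 4 for mtime
mtime at 60 (size 24, align 4) → ends 84
reserved at 84 (size 6, align 2) → ends 90
tail pad 2 to reach multiple of 4
total 92 bytes, alignment 4
array of 9: 9 × 92 = 828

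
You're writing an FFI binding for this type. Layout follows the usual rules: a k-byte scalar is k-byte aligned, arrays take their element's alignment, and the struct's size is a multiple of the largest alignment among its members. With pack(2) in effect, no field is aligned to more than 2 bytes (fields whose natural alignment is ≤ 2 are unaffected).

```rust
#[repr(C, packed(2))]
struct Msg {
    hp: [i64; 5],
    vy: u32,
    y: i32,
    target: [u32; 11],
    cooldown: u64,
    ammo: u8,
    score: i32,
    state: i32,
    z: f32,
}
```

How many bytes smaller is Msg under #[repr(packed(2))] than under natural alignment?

6

natural layout:
  0..40  hp  (40B, 8-aligned)
  40..44  vy  (4B, 4-aligned)
  44..48  y  (4B, 4-aligned)
  48..92  target  (44B, 4-aligned)
  92..96  -- padding (4B)
  96..104  cooldown  (8B, 8-aligned)
  104..105  ammo  (1B, 1-aligned)
  105..108  -- padding (3B)
  108..112  score  (4B, 4-aligned)
  112..116  state  (4B, 4-aligned)
  116..120  z  (4B, 4-aligned)
  sizeof = 120, alignof = 8
packed(2) layout:
  0..40  hp  (40B, 2-aligned)
  40..44  vy  (4B, 2-aligned)
  44..48  y  (4B, 2-aligned)
  48..92  target  (44B, 2-aligned)
  92..100  cooldown  (8B, 2-aligned)
  100..101  ammo  (1B, 1-aligned)
  101..102  -- padding (1B)
  102..106  score  (4B, 2-aligned)
  106..110  state  (4B, 2-aligned)
  110..114  z  (4B, 2-aligned)
  sizeof = 114, alignof = 2
120 − 114 = 6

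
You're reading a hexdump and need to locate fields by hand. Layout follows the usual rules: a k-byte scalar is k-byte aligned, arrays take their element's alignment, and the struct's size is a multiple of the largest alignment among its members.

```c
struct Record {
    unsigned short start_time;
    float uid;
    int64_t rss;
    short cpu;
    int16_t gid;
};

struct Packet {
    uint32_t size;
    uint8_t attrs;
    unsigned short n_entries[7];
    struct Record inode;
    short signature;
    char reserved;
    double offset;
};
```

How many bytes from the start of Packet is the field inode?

Record: start_time at 0 (size 2, align 2) → ends 2; pad 2 to align 4 for uid; uid at 4 (size 4, align 4) → ends 8; rss at 8 (size 8, align 8) → ends 16; cpu at 16 (size 2, align 2) → ends 18; gid at 18 (size 2, align 2) → ends 20; tail pad 4 to reach multiple of 8; total 24 bytes, alignment 8
size at 0 (size 4, align 4) → ends 4
attrs at 4 (size 1, align 1) → ends 5
pad 1 to align 2 for n_entries
n_entries at 6 (size 14, align 2) → ends 20
pad 4 to align 8 for inode
inode at 24 (size 24, align 8) → ends 48

24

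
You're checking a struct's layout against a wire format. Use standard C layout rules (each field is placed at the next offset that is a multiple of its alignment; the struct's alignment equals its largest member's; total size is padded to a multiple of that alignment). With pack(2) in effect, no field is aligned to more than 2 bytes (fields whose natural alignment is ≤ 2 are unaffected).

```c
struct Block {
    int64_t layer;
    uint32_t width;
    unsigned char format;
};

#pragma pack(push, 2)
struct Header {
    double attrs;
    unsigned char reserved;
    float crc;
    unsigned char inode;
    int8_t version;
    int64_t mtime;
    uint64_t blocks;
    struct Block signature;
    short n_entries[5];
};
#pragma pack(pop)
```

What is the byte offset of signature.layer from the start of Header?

32

Block: layer at 0 (size 8, align 8) → ends 8; width at 8 (size 4, align 4) → ends 12; format at 12 (size 1, align 1) → ends 13; tail pad 3 to reach multiple of 8; total 16 bytes, alignment 8
attrs at 0 (size 8, align 2) → ends 8
reserved at 8 (size 1, align 1) → ends 9
pad 1 to align 2 for crc
crc at 10 (size 4, align 2) → ends 14
inode at 14 (size 1, align 1) → ends 15
version at 15 (size 1, align 1) → ends 16
mtime at 16 (size 8, align 2) → ends 24
blocks at 24 (size 8, align 2) → ends 32
signature at 32 (size 16, align 2) → ends 48
within Block: layer at 0
32 + 0 = 32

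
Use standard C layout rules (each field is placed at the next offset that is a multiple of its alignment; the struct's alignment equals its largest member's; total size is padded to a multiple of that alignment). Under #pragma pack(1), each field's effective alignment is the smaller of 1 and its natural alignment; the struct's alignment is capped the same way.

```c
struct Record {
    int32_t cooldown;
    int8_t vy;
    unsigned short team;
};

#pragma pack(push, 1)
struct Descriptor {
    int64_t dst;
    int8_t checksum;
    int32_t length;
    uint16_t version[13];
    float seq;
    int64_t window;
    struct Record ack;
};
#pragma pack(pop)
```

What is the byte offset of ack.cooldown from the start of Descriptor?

Record: @0: cooldown [4B, align 4] → 4; @4: vy [1B, align 1] → 5; +1 pad (align 2); @6: team [2B, align 2] → 8; size 8, align 4
@0: dst [8B, align 1] → 8
@8: checksum [1B, align 1] → 9
@9: length [4B, align 1] → 13
@13: version [26B, align 1] → 39
@39: seq [4B, align 1] → 43
@43: window [8B, align 1] → 51
@51: ack [8B, align 1] → 59
within Record: cooldown at 0
51 + 0 = 51

51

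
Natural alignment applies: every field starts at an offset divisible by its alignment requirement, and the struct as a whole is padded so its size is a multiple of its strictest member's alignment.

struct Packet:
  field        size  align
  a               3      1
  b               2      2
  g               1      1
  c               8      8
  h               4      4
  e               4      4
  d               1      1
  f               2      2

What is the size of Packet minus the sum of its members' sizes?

7

@0: a [3B, align 1] → 3
+1 pad (align 2)
@4: b [2B, align 2] → 6
@6: g [1B, align 1] → 7
+1 pad (align 8)
@8: c [8B, align 8] → 16
@16: h [4B, align 4] → 20
@20: e [4B, align 4] → 24
@24: d [1B, align 1] → 25
+1 pad (align 2)
@26: f [2B, align 2] → 28
+4 tail pad (align 8)
size 32, align 8
data bytes 25, size 32 → padding 7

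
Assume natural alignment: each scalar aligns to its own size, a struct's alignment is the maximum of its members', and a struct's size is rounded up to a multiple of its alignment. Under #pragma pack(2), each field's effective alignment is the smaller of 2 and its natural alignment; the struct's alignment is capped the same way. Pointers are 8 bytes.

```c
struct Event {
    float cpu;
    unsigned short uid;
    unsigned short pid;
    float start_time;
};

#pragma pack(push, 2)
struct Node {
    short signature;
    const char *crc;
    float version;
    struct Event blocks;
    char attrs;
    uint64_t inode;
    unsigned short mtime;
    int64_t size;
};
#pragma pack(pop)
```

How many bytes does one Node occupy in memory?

46

Event: 0..4  cpu  (4B, 4-aligned); 4..6  uid  (2B, 2-aligned); 6..8  pid  (2B, 2-aligned); 8..12  start_time  (4B, 4-aligned); sizeof = 12, alignof = 4
0..2  signature  (2B, 2-aligned)
2..10  crc  (8B, 2-aligned)
10..14  version  (4B, 2-aligned)
14..26  blocks  (12B, 2-aligned)
26..27  attrs  (1B, 1-aligned)
27..28  -- padding (1B)
28..36  inode  (8B, 2-aligned)
36..38  mtime  (2B, 2-aligned)
38..46  size  (8B, 2-aligned)
sizeof = 46, alignof = 2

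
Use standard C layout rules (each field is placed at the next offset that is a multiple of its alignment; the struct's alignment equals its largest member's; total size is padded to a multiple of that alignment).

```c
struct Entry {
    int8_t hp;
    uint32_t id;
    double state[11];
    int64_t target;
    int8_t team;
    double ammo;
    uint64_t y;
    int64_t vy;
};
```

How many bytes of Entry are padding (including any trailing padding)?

10

@0: hp [1B, align 1] → 1
+3 pad (align 4)
@4: id [4B, align 4] → 8
@8: state [88B, align 8] → 96
@96: target [8B, align 8] → 104
@104: team [1B, align 1] → 105
+7 pad (align 8)
@112: ammo [8B, align 8] → 120
@120: y [8B, align 8] → 128
@128: vy [8B, align 8] → 136
size 136, align 8
data bytes 126, size 136 → padding 10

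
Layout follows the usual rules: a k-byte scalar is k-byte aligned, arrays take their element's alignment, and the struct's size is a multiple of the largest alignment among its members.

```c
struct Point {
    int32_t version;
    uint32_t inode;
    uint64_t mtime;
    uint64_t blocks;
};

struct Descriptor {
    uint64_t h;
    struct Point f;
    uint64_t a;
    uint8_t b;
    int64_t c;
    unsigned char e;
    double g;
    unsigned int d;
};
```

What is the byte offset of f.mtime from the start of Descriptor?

Point: 0..4  version  (4B, 4-aligned); 4..8  inode  (4B, 4-aligned); 8..16  mtime  (8B, 8-aligned); 16..24  blocks  (8B, 8-aligned); sizeof = 24, alignof = 8
0..8  h  (8B, 8-aligned)
8..32  f  (24B, 8-aligned)
within Point: mtime at 8
8 + 8 = 16

16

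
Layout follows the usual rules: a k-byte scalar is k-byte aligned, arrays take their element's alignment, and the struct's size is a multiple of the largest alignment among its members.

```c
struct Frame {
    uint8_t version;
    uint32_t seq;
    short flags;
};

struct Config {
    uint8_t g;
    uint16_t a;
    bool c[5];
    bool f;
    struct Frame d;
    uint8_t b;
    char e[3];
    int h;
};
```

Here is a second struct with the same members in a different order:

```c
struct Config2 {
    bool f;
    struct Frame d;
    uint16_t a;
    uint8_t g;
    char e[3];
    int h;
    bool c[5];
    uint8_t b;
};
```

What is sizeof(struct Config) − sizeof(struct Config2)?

-4

Frame: 0..1  version  (1B, 1-aligned); 1..4  -- padding (3B); 4..8  seq  (4B, 4-aligned); 8..10  flags  (2B, 2-aligned); 10..12  -- tail padding (2B); sizeof = 12, alignof = 4
0..1  g  (1B, 1-aligned)
1..2  -- padding (1B)
2..4  a  (2B, 2-aligned)
4..9  c  (5B, 1-aligned)
9..10  f  (1B, 1-aligned)
10..12  -- padding (2B)
12..24  d  (12B, 4-aligned)
24..25  b  (1B, 1-aligned)
25..28  e  (3B, 1-aligned)
28..32  h  (4B, 4-aligned)
sizeof = 32, alignof = 4
— Config2 —
0..1  f  (1B, 1-aligned)
1..4  -- padding (3B)
4..16  d  (12B, 4-aligned)
16..18  a  (2B, 2-aligned)
18..19  g  (1B, 1-aligned)
19..22  e  (3B, 1-aligned)
22..24  -- padding (2B)
24..28  h  (4B, 4-aligned)
28..33  c  (5B, 1-aligned)
33..34  b  (1B, 1-aligned)
34..36  -- tail padding (2B)
sizeof = 36, alignof = 4
32 − 36 = -4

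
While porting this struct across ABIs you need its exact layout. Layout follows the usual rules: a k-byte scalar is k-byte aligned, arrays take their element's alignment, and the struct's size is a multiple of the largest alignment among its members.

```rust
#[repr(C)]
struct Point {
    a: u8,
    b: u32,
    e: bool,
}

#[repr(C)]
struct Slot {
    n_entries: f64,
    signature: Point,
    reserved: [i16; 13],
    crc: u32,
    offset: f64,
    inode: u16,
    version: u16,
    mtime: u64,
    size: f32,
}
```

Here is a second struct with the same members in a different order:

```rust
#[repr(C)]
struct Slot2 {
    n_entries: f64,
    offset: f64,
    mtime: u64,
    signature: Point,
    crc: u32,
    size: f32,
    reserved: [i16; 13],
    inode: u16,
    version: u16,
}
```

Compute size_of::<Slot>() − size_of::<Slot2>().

8

Point: @0: a [1B, align 1] → 1; +3 pad (align 4); @4: b [4B, align 4] → 8; @8: e [1B, align 1] → 9; +3 tail pad (align 4); size 12, align 4
@0: n_entries [8B, align 8] → 8
@8: signature [12B, align 4] → 20
@20: reserved [26B, align 2] → 46
+2 pad (align 4)
@48: crc [4B, align 4] → 52
+4 pad (align 8)
@56: offset [8B, align 8] → 64
@64: inode [2B, align 2] → 66
@66: version [2B, align 2] → 68
+4 pad (align 8)
@72: mtime [8B, align 8] → 80
@80: size [4B, align 4] → 84
+4 tail pad (align 8)
size 88, align 8
— Slot2 —
@0: n_entries [8B, align 8] → 8
@8: offset [8B, align 8] → 16
@16: mtime [8B, align 8] → 24
@24: signature [12B, align 4] → 36
@36: crc [4B, align 4] → 40
@40: size [4B, align 4] → 44
@44: reserved [26B, align 2] → 70
@70: inode [2B, align 2] → 72
@72: version [2B, align 2] → 74
+6 tail pad (align 8)
size 80, align 8
88 − 80 = 8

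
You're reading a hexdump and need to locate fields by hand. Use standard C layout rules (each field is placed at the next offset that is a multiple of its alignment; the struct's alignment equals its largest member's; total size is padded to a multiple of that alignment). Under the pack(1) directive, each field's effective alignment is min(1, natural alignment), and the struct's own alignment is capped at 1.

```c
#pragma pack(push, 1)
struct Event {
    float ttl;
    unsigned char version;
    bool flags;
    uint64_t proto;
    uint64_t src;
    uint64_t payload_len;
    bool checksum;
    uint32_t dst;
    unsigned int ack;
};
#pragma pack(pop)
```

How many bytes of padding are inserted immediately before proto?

0

0..4  ttl  (4B, 1-aligned)
4..5  version  (1B, 1-aligned)
5..6  flags  (1B, 1-aligned)
6..14  proto  (8B, 1-aligned)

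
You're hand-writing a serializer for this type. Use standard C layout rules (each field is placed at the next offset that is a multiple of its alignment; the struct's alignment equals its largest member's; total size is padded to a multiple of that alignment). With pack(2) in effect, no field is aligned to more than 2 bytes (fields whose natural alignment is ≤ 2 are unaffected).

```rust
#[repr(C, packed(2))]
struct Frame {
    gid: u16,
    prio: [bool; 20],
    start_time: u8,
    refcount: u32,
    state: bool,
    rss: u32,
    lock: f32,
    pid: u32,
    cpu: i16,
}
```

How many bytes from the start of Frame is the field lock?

34

gid at 0 (size 2, align 2) → ends 2
prio at 2 (size 20, align 1) → ends 22
start_time at 22 (size 1, align 1) → ends 23
pad 1 to align 2 for refcount
refcount at 24 (size 4, align 2) → ends 28
state at 28 (size 1, align 1) → ends 29
pad 1 to align 2 for rss
rss at 30 (size 4, align 2) → ends 34
lock at 34 (size 4, align 2) → ends 38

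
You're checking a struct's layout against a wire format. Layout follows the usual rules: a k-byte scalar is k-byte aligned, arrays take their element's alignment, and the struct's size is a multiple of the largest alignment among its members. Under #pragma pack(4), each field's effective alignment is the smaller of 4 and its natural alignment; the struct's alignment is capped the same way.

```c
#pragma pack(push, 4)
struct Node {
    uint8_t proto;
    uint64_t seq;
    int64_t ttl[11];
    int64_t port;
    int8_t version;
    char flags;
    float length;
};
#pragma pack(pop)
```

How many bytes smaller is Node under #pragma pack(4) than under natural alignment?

natural layout:
  0..1  proto  (1B, 1-aligned)
  1..8  -- padding (7B)
  8..16  seq  (8B, 8-aligned)
  16..104  ttl  (88B, 8-aligned)
  104..112  port  (8B, 8-aligned)
  112..113  version  (1B, 1-aligned)
  113..114  flags  (1B, 1-aligned)
  114..116  -- padding (2B)
  116..120  length  (4B, 4-aligned)
  sizeof = 120, alignof = 8
packed(4) layout:
  0..1  proto  (1B, 1-aligned)
  1..4  -- padding (3B)
  4..12  seq  (8B, 4-aligned)
  12..100  ttl  (88B, 4-aligned)
  100..108  port  (8B, 4-aligned)
  108..109  version  (1B, 1-aligned)
  109..110  flags  (1B, 1-aligned)
  110..112  -- padding (2B)
  112..116  length  (4B, 4-aligned)
  sizeof = 116, alignof = 4
120 − 116 = 4

4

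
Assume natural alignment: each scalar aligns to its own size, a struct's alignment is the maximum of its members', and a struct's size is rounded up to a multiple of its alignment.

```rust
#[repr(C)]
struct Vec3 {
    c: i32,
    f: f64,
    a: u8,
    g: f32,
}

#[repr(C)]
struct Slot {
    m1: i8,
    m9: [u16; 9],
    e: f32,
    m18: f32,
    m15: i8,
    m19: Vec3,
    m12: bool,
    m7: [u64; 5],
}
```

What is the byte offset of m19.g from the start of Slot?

52

Vec3: @0: c [4B, align 4] → 4; +4 pad (align 8); @8: f [8B, align 8] → 16; @16: a [1B, align 1] → 17; +3 pad (align 4); @20: g [4B, align 4] → 24; size 24, align 8
@0: m1 [1B, align 1] → 1
+1 pad (align 2)
@2: m9 [18B, align 2] → 20
@20: e [4B, align 4] → 24
@24: m18 [4B, align 4] → 28
@28: m15 [1B, align 1] → 29
+3 pad (align 8)
@32: m19 [24B, align 8] → 56
within Vec3: g at 20
32 + 20 = 52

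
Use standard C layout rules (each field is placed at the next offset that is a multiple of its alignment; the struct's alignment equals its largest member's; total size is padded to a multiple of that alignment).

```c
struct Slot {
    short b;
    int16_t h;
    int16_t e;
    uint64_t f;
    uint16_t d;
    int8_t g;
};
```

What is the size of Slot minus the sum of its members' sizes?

7

@0: b [2B, align 2] → 2
@2: h [2B, align 2] → 4
@4: e [2B, align 2] → 6
+2 pad (align 8)
@8: f [8B, align 8] → 16
@16: d [2B, align 2] → 18
@18: g [1B, align 1] → 19
+5 tail pad (align 8)
size 24, align 8
data bytes 17, size 24 → padding 7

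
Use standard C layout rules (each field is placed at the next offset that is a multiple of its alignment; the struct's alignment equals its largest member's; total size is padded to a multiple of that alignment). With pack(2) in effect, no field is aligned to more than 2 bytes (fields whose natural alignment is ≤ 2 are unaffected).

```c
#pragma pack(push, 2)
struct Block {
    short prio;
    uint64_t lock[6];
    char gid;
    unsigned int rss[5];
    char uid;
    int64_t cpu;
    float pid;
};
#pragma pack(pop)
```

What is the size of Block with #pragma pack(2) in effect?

86

@0: prio [2B, align 2] → 2
@2: lock [48B, align 2] → 50
@50: gid [1B, align 1] → 51
+1 pad (align 2)
@52: rss [20B, align 2] → 72
@72: uid [1B, align 1] → 73
+1 pad (align 2)
@74: cpu [8B, align 2] → 82
@82: pid [4B, align 2] → 86
size 86, align 2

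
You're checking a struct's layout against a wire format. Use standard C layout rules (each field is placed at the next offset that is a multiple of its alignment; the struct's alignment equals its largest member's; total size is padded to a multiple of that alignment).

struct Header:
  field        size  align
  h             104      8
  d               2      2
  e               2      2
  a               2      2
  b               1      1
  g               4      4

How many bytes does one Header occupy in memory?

120 bytes

@0: h [104B, align 8] → 104
@104: d [2B, align 2] → 106
@106: e [2B, align 2] → 108
@108: a [2B, align 2] → 110
@110: b [1B, align 1] → 111
+1 pad (align 4)
@112: g [4B, align 4] → 116
+4 tail pad (align 8)
size 120, align 8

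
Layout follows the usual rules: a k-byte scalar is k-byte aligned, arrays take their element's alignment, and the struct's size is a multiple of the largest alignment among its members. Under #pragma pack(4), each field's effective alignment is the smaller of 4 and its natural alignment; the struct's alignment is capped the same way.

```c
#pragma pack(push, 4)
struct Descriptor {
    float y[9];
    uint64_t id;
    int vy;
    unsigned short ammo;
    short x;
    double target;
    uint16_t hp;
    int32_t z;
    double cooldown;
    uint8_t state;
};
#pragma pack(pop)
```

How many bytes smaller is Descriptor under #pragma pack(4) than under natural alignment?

8

natural layout:
  y at 0 (size 36, align 4) → ends 36
  pad 4 to align 8 for id
  id at 40 (size 8, align 8) → ends 48
  vy at 48 (size 4, align 4) → ends 52
  ammo at 52 (size 2, align 2) → ends 54
  x at 54 (size 2, align 2) → ends 56
  target at 56 (size 8, align 8) → ends 64
  hp at 64 (size 2, align 2) → ends 66
  pad 2 to align 4 for z
  z at 68 (size 4, align 4) → ends 72
  cooldown at 72 (size 8, align 8) → ends 80
  state at 80 (size 1, align 1) → ends 81
  tail pad 7 to reach multiple of 8
  total 88 bytes, alignment 8
packed(4) layout:
  y at 0 (size 36, align 4) → ends 36
  id at 36 (size 8, align 4) → ends 44
  vy at 44 (size 4, align 4) → ends 48
  ammo at 48 (size 2, align 2) → ends 50
  x at 50 (size 2, align 2) → ends 52
  target at 52 (size 8, align 4) → ends 60
  hp at 60 (size 2, align 2) → ends 62
  pad 2 to align 4 for z
  z at 64 (size 4, align 4) → ends 68
  cooldown at 68 (size 8, align 4) → ends 76
  state at 76 (size 1, align 1) → ends 77
  tail pad 3 to reach multiple of 4
  total 80 bytes, alignment 4
88 − 80 = 8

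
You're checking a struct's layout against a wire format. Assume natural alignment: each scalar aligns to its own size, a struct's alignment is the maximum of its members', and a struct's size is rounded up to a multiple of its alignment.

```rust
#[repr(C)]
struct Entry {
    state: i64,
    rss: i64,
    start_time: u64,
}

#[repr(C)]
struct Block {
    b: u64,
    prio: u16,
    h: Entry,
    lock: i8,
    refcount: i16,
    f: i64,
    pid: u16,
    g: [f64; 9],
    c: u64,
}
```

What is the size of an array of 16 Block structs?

2304

Entry: state at 0 (size 8, align 8) → ends 8; rss at 8 (size 8, align 8) → ends 16; start_time at 16 (size 8, align 8) → ends 24; total 24 bytes, alignment 8
b at 0 (size 8, align 8) → ends 8
prio at 8 (size 2, align 2) → ends 10
pad 6 to align 8 for h
h at 16 (size 24, align 8) → ends 40
lock at 40 (size 1, align 1) → ends 41
pad 1 to align 2 for refcount
refcount at 42 (size 2, align 2) → ends 44
pad 4 to align 8 for f
f at 48 (size 8, align 8) → ends 56
pid at 56 (size 2, align 2) → ends 58
pad 6 to align 8 for g
g at 64 (size 72, align 8) → ends 136
c at 136 (size 8, align 8) → ends 144
total 144 bytes, alignment 8
array of 16: 16 × 144 = 2304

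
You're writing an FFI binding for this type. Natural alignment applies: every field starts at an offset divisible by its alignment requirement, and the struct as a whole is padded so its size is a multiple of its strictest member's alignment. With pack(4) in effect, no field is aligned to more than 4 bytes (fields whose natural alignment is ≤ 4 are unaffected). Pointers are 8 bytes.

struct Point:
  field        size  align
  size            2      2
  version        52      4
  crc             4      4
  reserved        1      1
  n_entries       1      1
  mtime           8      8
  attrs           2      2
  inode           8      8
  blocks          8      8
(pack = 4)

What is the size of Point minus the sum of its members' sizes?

6

size at 0 (size 2, align 2) → ends 2
pad 2 to align 4 for version
version at 4 (size 52, align 4) → ends 56
crc at 56 (size 4, align 4) → ends 60
reserved at 60 (size 1, align 1) → ends 61
n_entries at 61 (size 1, align 1) → ends 62
pad 2 to align 4 for mtime
mtime at 64 (size 8, align 4) → ends 72
attrs at 72 (size 2, align 2) → ends 74
pad 2 to align 4 for inode
inode at 76 (size 8, align 4) → ends 84
blocks at 84 (size 8, align 4) → ends 92
total 92 bytes, alignment 4
data bytes 86, size 92 → padding 6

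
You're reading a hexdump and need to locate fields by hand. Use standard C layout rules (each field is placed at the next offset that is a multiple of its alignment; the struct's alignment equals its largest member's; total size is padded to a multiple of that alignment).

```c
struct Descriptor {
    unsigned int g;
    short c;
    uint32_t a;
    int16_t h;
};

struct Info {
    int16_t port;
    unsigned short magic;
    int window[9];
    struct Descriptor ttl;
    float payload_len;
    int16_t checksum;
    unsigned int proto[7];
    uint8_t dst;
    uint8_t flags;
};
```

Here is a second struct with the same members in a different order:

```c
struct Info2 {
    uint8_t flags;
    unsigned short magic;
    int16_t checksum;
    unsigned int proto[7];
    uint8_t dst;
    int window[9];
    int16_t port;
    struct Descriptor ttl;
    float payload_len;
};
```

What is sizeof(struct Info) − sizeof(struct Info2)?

Descriptor: g at 0 (size 4, align 4) → ends 4; c at 4 (size 2, align 2) → ends 6; pad 2 to align 4 for a; a at 8 (size 4, align 4) → ends 12; h at 12 (size 2, align 2) → ends 14; tail pad 2 to reach multiple of 4; total 16 bytes, alignment 4
port at 0 (size 2, align 2) → ends 2
magic at 2 (size 2, align 2) → ends 4
window at 4 (size 36, align 4) → ends 40
ttl at 40 (size 16, align 4) → ends 56
payload_len at 56 (size 4, align 4) → ends 60
checksum at 60 (size 2, align 2) → ends 62
pad 2 to align 4 for proto
proto at 64 (size 28, align 4) → ends 92
dst at 92 (size 1, align 1) → ends 93
flags at 93 (size 1, align 1) → ends 94
tail pad 2 to reach multiple of 4
total 96 bytes, alignment 4
— Info2 —
flags at 0 (size 1, align 1) → ends 1
pad 1 to align 2 for magic
magic at 2 (size 2, align 2) → ends 4
checksum at 4 (size 2, align 2) → ends 6
pad 2 to align 4 for proto
proto at 8 (size 28, align 4) → ends 36
dst at 36 (size 1, align 1) → ends 37
pad 3 to align 4 for window
window at 40 (size 36, align 4) → ends 76
port at 76 (size 2, align 2) → ends 78
pad 2 to align 4 for ttl
ttl at 80 (size 16, align 4) → ends 96
payload_len at 96 (size 4, align 4) → ends 100
total 100 bytes, alignment 4
96 − 100 = -4

-4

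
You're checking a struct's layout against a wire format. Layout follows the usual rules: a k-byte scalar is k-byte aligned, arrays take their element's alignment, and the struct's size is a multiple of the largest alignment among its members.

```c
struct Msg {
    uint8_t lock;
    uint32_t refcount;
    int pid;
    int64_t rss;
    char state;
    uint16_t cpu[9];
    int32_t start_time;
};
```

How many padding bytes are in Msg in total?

8

@0: lock [1B, align 1] → 1
+3 pad (align 4)
@4: refcount [4B, align 4] → 8
@8: pid [4B, align 4] → 12
+4 pad (align 8)
@16: rss [8B, align 8] → 24
@24: state [1B, align 1] → 25
+1 pad (align 2)
@26: cpu [18B, align 2] → 44
@44: start_time [4B, align 4] → 48
size 48, align 8
data bytes 40, size 48 → padding 8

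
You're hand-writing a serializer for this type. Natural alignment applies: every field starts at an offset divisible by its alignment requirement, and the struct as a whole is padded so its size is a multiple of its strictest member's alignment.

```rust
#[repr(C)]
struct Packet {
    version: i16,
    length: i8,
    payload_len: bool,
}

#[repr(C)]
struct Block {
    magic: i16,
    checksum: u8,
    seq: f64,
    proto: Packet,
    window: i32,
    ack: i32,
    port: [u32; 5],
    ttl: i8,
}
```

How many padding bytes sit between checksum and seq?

5

Packet: @0: version [2B, align 2] → 2; @2: length [1B, align 1] → 3; @3: payload_len [1B, align 1] → 4; size 4, align 2
@0: magic [2B, align 2] → 2
@2: checksum [1B, align 1] → 3
+5 pad (align 8)
@8: seq [8B, align 8] → 16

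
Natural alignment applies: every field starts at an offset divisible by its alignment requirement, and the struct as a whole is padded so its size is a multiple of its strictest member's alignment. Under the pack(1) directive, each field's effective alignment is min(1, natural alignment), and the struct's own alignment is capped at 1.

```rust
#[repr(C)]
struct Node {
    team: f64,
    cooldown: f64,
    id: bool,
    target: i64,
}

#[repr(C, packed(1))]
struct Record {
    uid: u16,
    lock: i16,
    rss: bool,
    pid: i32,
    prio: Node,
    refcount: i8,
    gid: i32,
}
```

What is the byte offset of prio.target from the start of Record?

33

Node: @0: team [8B, align 8] → 8; @8: cooldown [8B, align 8] → 16; @16: id [1B, align 1] → 17; +7 pad (align 8); @24: target [8B, align 8] → 32; size 32, align 8
@0: uid [2B, align 1] → 2
@2: lock [2B, align 1] → 4
@4: rss [1B, align 1] → 5
@5: pid [4B, align 1] → 9
@9: prio [32B, align 1] → 41
within Node: target at 24
9 + 24 = 33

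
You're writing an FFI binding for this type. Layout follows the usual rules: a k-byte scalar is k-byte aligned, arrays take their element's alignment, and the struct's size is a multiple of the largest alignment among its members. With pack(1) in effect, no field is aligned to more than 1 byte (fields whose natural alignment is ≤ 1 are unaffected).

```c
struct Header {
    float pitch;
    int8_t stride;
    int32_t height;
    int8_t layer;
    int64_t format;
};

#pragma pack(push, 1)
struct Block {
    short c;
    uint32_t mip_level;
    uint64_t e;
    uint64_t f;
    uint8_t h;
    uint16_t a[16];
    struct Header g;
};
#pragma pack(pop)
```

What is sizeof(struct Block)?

79

Header: 0..4  pitch  (4B, 4-aligned); 4..5  stride  (1B, 1-aligned); 5..8  -- padding (3B); 8..12  height  (4B, 4-aligned); 12..13  layer  (1B, 1-aligned); 13..16  -- padding (3B); 16..24  format  (8B, 8-aligned); sizeof = 24, alignof = 8
0..2  c  (2B, 1-aligned)
2..6  mip_level  (4B, 1-aligned)
6..14  e  (8B, 1-aligned)
14..22  f  (8B, 1-aligned)
22..23  h  (1B, 1-aligned)
23..55  a  (32B, 1-aligned)
55..79  g  (24B, 1-aligned)
sizeof = 79, alignof = 1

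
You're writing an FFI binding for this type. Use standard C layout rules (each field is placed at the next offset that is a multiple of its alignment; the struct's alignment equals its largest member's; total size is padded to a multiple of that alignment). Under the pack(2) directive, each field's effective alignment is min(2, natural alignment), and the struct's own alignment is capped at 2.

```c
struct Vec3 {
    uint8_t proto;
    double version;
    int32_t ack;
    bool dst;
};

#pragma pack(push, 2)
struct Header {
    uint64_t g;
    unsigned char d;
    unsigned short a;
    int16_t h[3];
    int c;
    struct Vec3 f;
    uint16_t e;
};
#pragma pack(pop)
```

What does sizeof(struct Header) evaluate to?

Vec3: @0: proto [1B, align 1] → 1; +7 pad (align 8); @8: version [8B, align 8] → 16; @16: ack [4B, align 4] → 20; @20: dst [1B, align 1] → 21; +3 tail pad (align 8); size 24, align 8
@0: g [8B, align 2] → 8
@8: d [1B, align 1] → 9
+1 pad (align 2)
@10: a [2B, align 2] → 12
@12: h [6B, align 2] → 18
@18: c [4B, align 2] → 22
@22: f [24B, align 2] → 46
@46: e [2B, align 2] → 48
size 48, align 2

48 bytes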